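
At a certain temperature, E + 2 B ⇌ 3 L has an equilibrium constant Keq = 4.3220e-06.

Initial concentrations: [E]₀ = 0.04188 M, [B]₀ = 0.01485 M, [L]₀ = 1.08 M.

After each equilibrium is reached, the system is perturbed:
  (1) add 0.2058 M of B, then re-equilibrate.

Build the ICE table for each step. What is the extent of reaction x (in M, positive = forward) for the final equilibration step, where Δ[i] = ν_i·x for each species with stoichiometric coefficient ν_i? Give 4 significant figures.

Q₀ = 1.3640e+05 vs Keq = 4.3220e-06 ⇒ Q>K, reverse
Step 1:
                   E          B          L
  I          0.04188    0.01485       1.08
  C           0.3568     0.7135      -1.07
  E           0.3986     0.7284   0.009705
  solve Keq expr → x = -0.3568; check Q = 4.3220e-06
Then add 0.2058 M of B.
Step 2:
                   E          B          L
  I           0.3986     0.9342   0.009705
  C       -5.7876e-04  -0.001158   0.001736
  E           0.3981      0.933    0.01144
  solve Keq expr → x = 5.7876e-04; check Q = 4.3220e-06

x = 5.7876e-04 M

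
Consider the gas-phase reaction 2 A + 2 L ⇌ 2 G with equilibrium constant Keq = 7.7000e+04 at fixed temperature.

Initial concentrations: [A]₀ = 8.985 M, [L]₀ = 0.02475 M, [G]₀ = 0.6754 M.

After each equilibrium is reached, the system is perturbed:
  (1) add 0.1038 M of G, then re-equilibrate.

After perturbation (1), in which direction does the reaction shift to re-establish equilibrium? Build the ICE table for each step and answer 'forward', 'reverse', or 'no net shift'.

Direction: reverse

Q₀ = 9.224 vs Keq = 7.7000e+04 ⇒ Q<K, forward
Step 1:
                    A           L           G
  I             8.985     0.02475      0.6754
  C          -0.02447    -0.02447     0.02447
  E             8.961  2.8147e-04      0.6999
  solve Keq expr → x = 0.01223; check Q = 7.7000e+04
Then add 0.1038 M of G.
Step 2:
                    A           L           G
  I             8.961  2.8147e-04      0.8037
  C        4.1728e-05  4.1728e-05 -4.1728e-05
  E             8.961  3.2320e-04      0.8036
  solve Keq expr → x = -2.0864e-05; check Q = 7.7000e+04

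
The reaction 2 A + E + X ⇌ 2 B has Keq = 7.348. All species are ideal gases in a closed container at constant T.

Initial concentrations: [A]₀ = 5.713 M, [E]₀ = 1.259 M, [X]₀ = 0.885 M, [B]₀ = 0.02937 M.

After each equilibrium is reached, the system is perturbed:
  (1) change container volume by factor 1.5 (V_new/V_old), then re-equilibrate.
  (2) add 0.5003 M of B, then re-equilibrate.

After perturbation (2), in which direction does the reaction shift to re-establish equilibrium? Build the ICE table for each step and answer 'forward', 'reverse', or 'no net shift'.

Q₀ = 2.3720e-05 vs Keq = 7.348 ⇒ Q<K, forward
Step 1:
                    A           E           X           B
  init          5.713       1.259       0.885     0.02937
  Δ             -1.66     -0.8299     -0.8299        1.66
  eq            4.053      0.4291     0.05509       1.689
  solve Keq expr → x = 0.8299; check Q = 7.348
Then change container volume by factor 1.5 (V_new/V_old).
Step 2:
                    A           E           X           B
  init          2.702      0.2861     0.03673       1.126
  Δ           0.05666     0.02833     0.02833    -0.05666
  eq            2.759      0.3144     0.06505       1.069
  solve Keq expr → x = -0.02833; check Q = 7.348
Then add 0.5003 M of B.
Step 3:
                    A           E           X           B
  init          2.759      0.3144     0.06505        1.57
  Δ           0.08082     0.04041     0.04041    -0.08082
  eq             2.84      0.3548      0.1055       1.489
  solve Keq expr → x = -0.04041; check Q = 7.348

Direction: reverse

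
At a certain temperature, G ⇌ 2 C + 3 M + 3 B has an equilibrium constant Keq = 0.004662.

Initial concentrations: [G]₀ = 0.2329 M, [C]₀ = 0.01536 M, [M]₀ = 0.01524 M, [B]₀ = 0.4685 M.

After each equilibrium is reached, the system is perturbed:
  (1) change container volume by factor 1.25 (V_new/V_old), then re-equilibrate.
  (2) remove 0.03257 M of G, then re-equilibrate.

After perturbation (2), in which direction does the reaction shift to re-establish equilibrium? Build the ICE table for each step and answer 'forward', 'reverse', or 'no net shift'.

Q₀ = 3.6872e-10 vs Keq = 0.004662 ⇒ Q<K, forward
Step 1:
                  G         C         M         B
  init       0.2329   0.01536   0.01524    0.4685
  Δ        -0.09906    0.1981    0.2972    0.2972
  eq         0.1338    0.2135    0.3124    0.7657
  solve Keq expr → x = 0.09906; check Q = 0.004662
Then change container volume by factor 1.25 (V_new/V_old).
Step 2:
                  G         C         M         B
  init       0.1071    0.1708    0.2499    0.6126
  Δ        -0.02012   0.04024   0.06035   0.06035
  eq        0.08695     0.211    0.3103    0.6729
  solve Keq expr → x = 0.02012; check Q = 0.004662
Then remove 0.03257 M of G.
Step 3:
                  G         C         M         B
  init      0.05438     0.211    0.3103    0.6729
  Δ        0.005839  -0.01168  -0.01752  -0.01752
  eq        0.06022    0.1993    0.2928    0.6554
  solve Keq expr → x = -0.005839; check Q = 0.004662

Direction: reverse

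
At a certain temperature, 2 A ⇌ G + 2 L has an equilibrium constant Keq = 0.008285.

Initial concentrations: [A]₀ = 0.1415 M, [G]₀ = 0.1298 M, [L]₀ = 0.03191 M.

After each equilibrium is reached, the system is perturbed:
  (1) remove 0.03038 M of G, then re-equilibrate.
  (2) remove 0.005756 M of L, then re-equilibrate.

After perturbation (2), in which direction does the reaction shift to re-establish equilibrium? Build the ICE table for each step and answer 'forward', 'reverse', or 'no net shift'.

Direction: forward

Q₀ = 0.006601 vs Keq = 0.008285 ⇒ Q<K, forward
Step 1:
                    A           G           L
  Initial      0.1415      0.1298     0.03191
  Change    -0.002909    0.001455    0.002909
  Equil        0.1386      0.1313     0.03482
  solve Keq expr → x = 0.001455; check Q = 0.008285
Then remove 0.03038 M of G.
Step 2:
                    A           G           L
  Initial      0.1386      0.1009     0.03482
  Change    -0.003547    0.001773    0.003547
  Equil         0.135      0.1026     0.03837
  solve Keq expr → x = 0.001773; check Q = 0.008285
Then remove 0.005756 M of L.
Step 3:
                    A           G           L
  Initial       0.135      0.1026     0.03261
  Change    -0.004191    0.002096    0.004191
  Equil        0.1309      0.1047      0.0368
  solve Keq expr → x = 0.002096; check Q = 0.008285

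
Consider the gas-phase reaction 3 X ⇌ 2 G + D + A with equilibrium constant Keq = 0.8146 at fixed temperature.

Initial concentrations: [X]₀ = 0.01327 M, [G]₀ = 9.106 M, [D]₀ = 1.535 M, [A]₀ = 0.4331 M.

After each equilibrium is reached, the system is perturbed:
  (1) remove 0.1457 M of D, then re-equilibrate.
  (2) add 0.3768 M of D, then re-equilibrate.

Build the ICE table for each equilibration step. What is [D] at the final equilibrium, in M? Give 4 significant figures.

[D]_eq = 1.351 M

Q₀ = 2.3591e+07 vs Keq = 0.8146 ⇒ Q>K, reverse
Step 1:
                    X           G           D           A
  init        0.01327       9.106       1.535      0.4331
  Δ             1.237     -0.8248     -0.4124     -0.4124
  eq             1.25       8.281       1.123     0.02069
  solve Keq expr → x = -0.4124; check Q = 0.8146
Then remove 0.1457 M of D.
Step 2:
                    X           G           D           A
  init           1.25       8.281      0.9769     0.02069
  Δ         -0.007682    0.005121    0.002561    0.002561
  eq            1.243       8.286      0.9795     0.02325
  solve Keq expr → x = 0.002561; check Q = 0.8146
Then add 0.3768 M of D.
Step 3:
                    X           G           D           A
  init          1.243       8.286       1.356     0.02325
  Δ           0.01693    -0.01129   -0.005643   -0.005643
  eq             1.26       8.275       1.351     0.01761
  solve Keq expr → x = -0.005643; check Q = 0.8146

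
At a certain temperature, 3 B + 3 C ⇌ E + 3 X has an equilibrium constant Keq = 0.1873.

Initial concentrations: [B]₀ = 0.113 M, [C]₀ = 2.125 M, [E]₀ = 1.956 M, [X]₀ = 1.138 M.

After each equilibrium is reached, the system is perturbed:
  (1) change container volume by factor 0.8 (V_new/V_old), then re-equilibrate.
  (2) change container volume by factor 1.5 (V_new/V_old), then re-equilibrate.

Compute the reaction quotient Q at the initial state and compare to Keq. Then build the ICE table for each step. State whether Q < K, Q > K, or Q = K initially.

Q₀ = 208.2 vs Keq = 0.1873 ⇒ Q>K, reverse
Step 1:
                    B           C           E           X
  I             0.113       2.125       1.956       1.138
  C            0.4527      0.4527     -0.1509     -0.4527
  E            0.5657       2.578       1.805      0.6853
  solve Keq expr → x = -0.1509; check Q = 0.1873
Then change container volume by factor 0.8 (V_new/V_old).
Step 2:
                    B           C           E           X
  I            0.7072       3.222       2.256      0.8566
  C           -0.0502     -0.0502     0.01673      0.0502
  E             0.657       3.172       2.273      0.9068
  solve Keq expr → x = 0.01673; check Q = 0.1873
Then change container volume by factor 1.5 (V_new/V_old).
Step 3:
                    B           C           E           X
  I             0.438       2.115       1.515      0.6045
  C           0.06114     0.06114    -0.02038    -0.06114
  E            0.4991       2.176       1.495      0.5434
  solve Keq expr → x = -0.02038; check Q = 0.1873

Q₀ = 208.2; Q > K (proceeds reverse)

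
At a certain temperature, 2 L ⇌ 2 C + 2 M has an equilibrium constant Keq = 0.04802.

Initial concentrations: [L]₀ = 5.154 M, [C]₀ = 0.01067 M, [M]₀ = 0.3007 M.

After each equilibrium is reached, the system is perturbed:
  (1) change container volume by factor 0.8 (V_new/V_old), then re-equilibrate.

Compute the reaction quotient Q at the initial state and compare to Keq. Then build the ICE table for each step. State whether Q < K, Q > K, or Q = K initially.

Q₀ = 3.8753e-07 vs Keq = 0.04802 ⇒ Q<K, forward
Step 1:
                   L          C          M
  Initial      5.154    0.01067     0.3007
  Change     -0.8286     0.8286     0.8286
  Equil        4.325     0.8393      1.129
  solve Keq expr → x = 0.4143; check Q = 0.04802
Then change container volume by factor 0.8 (V_new/V_old).
Step 2:
                   L          C          M
  Initial      5.407      1.049      1.412
  Change      0.1155    -0.1155    -0.1155
  Equil        5.522     0.9336      1.296
  solve Keq expr → x = -0.05775; check Q = 0.04802

Q₀ = 3.8753e-07; Q < K (proceeds forward)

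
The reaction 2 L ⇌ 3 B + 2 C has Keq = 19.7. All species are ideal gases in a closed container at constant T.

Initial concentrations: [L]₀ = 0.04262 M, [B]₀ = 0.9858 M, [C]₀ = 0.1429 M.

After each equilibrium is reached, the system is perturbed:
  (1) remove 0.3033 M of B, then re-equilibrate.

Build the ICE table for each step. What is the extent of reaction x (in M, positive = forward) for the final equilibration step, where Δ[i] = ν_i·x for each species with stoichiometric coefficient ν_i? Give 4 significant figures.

x = 0.005945 M

Q₀ = 10.77 vs Keq = 19.7 ⇒ Q<K, forward
Step 1:
                    L           B           C
  Initial     0.04262      0.9858      0.1429
  Change    -0.008564     0.01285    0.008564
  Equil       0.03406      0.9986      0.1515
  solve Keq expr → x = 0.004282; check Q = 19.7
Then remove 0.3033 M of B.
Step 2:
                    L           B           C
  Initial     0.03406      0.6953      0.1515
  Change     -0.01189     0.01783     0.01189
  Equil       0.02217      0.7132      0.1634
  solve Keq expr → x = 0.005945; check Q = 19.7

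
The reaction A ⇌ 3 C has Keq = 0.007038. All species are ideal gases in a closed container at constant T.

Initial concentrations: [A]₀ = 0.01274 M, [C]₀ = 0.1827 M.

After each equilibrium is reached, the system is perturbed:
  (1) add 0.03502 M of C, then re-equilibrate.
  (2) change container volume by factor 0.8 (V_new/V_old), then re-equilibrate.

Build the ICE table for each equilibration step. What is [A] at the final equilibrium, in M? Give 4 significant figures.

[A]_eq = 0.07921 M

Q₀ = 0.4787 vs Keq = 0.007038 ⇒ Q>K, reverse
Step 1:
                   A          C
  init       0.01274     0.1827
  Δ          0.03735    -0.1121
  eq         0.05009    0.07064
  solve Keq expr → x = -0.03735; check Q = 0.007038
Then add 0.03502 M of C.
Step 2:
                   A          C
  init       0.05009     0.1057
  Δ          0.01018   -0.03053
  eq         0.06027    0.07514
  solve Keq expr → x = -0.01018; check Q = 0.007038
Then change container volume by factor 0.8 (V_new/V_old).
Step 3:
                   A          C
  init       0.07534    0.09392
  Δ         0.003873   -0.01162
  eq         0.07921     0.0823
  solve Keq expr → x = -0.003873; check Q = 0.007038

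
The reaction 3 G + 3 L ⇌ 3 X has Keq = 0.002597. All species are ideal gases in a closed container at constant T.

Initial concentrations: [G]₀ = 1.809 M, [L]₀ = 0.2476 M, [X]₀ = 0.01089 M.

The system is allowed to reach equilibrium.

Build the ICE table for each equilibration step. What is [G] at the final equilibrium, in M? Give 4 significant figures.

Q₀ = 1.4372e-05 vs Keq = 0.002597 ⇒ Q<K, forward
Step 1:
                   G          L          X
  I            1.809     0.2476    0.01089
  C         -0.03968   -0.03968    0.03968
  E            1.769     0.2079    0.05057
  solve Keq expr → x = 0.01323; check Q = 0.002597

[G]_eq = 1.769 M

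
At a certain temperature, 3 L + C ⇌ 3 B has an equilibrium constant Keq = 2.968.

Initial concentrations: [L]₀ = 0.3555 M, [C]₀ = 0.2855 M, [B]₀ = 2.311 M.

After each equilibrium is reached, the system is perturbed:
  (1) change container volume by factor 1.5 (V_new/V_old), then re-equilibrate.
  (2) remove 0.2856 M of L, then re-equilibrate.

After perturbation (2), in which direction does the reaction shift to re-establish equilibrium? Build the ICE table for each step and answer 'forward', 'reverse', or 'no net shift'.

Direction: reverse

Q₀ = 962.2 vs Keq = 2.968 ⇒ Q>K, reverse
Step 1:
                   L          C          B
  I           0.3555     0.2855      2.311
  C           0.8603     0.2868    -0.8603
  E            1.216     0.5723      1.451
  solve Keq expr → x = -0.2868; check Q = 2.968
Then change container volume by factor 1.5 (V_new/V_old).
Step 2:
                   L          C          B
  I           0.8106     0.3815     0.9671
  C          0.05314    0.01771   -0.05314
  E           0.8637     0.3992      0.914
  solve Keq expr → x = -0.01771; check Q = 2.968
Then remove 0.2856 M of L.
Step 3:
                   L          C          B
  I           0.5781     0.3992      0.914
  C           0.1337    0.04457    -0.1337
  E           0.7118     0.4438     0.7803
  solve Keq expr → x = -0.04457; check Q = 2.968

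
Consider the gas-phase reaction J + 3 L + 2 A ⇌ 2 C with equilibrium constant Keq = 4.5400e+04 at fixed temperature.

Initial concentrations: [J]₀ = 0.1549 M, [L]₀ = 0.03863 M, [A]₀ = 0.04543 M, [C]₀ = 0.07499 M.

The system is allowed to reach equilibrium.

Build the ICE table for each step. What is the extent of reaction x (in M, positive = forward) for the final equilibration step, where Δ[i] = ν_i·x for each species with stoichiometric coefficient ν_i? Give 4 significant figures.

x = -0.005674 M

Q₀ = 3.0514e+05 vs Keq = 4.5400e+04 ⇒ Q>K, reverse
Step 1:
                    J           L           A           C
  I            0.1549     0.03863     0.04543     0.07499
  C          0.005674     0.01702     0.01135    -0.01135
  E            0.1606     0.05565     0.05678     0.06364
  solve Keq expr → x = -0.005674; check Q = 4.5400e+04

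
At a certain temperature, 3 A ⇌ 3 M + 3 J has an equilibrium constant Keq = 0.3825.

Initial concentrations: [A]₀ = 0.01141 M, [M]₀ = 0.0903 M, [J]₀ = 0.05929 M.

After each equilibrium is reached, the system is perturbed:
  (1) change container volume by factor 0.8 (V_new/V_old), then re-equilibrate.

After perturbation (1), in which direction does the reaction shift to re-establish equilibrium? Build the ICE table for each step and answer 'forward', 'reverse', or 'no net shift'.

Direction: reverse

Q₀ = 0.1033 vs Keq = 0.3825 ⇒ Q<K, forward
Step 1:
                  A         M         J
  Initial   0.01141    0.0903   0.05929
  Change  -0.003332  0.003332  0.003332
  Equil    0.008078   0.09363   0.06262
  solve Keq expr → x = 0.001111; check Q = 0.3825
Then change container volume by factor 0.8 (V_new/V_old).
Step 2:
                  A         M         J
  Initial    0.0101     0.117   0.07828
  Change   0.001993 -0.001993 -0.001993
  Equil     0.01209     0.115   0.07628
  solve Keq expr → x = -6.6445e-04; check Q = 0.3825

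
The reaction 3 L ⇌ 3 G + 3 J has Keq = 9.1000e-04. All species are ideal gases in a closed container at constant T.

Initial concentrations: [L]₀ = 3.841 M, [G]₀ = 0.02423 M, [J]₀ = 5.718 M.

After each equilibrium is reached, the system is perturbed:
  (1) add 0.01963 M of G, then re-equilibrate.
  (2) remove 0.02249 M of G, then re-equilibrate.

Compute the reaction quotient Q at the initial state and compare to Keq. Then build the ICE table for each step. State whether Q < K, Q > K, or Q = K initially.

Q₀ = 4.6931e-05; Q < K (proceeds forward)

Q₀ = 4.6931e-05 vs Keq = 9.1000e-04 ⇒ Q<K, forward
Step 1:
                   L          G          J
  Initial      3.841    0.02423      5.718
  Change    -0.03975    0.03975    0.03975
  Equil        3.801    0.06398      5.758
  solve Keq expr → x = 0.01325; check Q = 9.1000e-04
Then add 0.01963 M of G.
Step 2:
                   L          G          J
  Initial      3.801    0.08361      5.758
  Change     0.01909   -0.01909   -0.01909
  Equil         3.82    0.06451      5.739
  solve Keq expr → x = -0.006365; check Q = 9.1000e-04
Then remove 0.02249 M of G.
Step 3:
                   L          G          J
  Initial       3.82    0.04202      5.739
  Change    -0.02188    0.02188    0.02188
  Equil        3.798     0.0639      5.761
  solve Keq expr → x = 0.007292; check Q = 9.1000e-04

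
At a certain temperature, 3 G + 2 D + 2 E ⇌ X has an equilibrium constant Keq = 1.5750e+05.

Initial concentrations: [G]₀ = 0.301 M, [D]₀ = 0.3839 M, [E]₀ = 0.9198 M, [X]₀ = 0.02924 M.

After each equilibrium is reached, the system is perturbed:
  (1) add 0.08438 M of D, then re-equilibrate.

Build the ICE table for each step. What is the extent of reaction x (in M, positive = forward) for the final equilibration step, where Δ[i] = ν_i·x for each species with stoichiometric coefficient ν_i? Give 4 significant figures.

x = 0.002035 M

Q₀ = 8.599 vs Keq = 1.5750e+05 ⇒ Q<K, forward
Step 1:
                    G           D           E           X
  Initial       0.301      0.3839      0.9198     0.02924
  Change       -0.269     -0.1793     -0.1793     0.08965
  Equil       0.03204      0.2046      0.7405      0.1189
  solve Keq expr → x = 0.08965; check Q = 1.5750e+05
Then add 0.08438 M of D.
Step 2:
                    G           D           E           X
  Initial     0.03204       0.289      0.7405      0.1189
  Change    -0.006106    -0.00407    -0.00407    0.002035
  Equil       0.02593      0.2849      0.7364      0.1209
  solve Keq expr → x = 0.002035; check Q = 1.5750e+05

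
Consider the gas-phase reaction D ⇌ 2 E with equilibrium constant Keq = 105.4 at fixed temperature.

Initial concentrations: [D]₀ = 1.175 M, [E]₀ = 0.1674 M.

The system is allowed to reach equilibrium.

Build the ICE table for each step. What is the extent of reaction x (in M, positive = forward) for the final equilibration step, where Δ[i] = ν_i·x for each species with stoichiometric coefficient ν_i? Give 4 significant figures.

x = 1.12 M

Q₀ = 0.02385 vs Keq = 105.4 ⇒ Q<K, forward
Step 1:
                  D         E
  I           1.175    0.1674
  C           -1.12      2.24
  E         0.05499     2.407
  solve Keq expr → x = 1.12; check Q = 105.4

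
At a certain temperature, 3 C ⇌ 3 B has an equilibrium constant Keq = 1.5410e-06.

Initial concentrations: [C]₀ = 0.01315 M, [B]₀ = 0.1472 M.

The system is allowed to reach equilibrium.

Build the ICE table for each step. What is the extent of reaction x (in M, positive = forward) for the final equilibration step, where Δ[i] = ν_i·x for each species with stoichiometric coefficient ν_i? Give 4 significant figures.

Q₀ = 1403 vs Keq = 1.5410e-06 ⇒ Q>K, reverse
Step 1:
                  C         B
  init      0.01315    0.1472
  Δ          0.1454   -0.1454
  eq         0.1585  0.001831
  solve Keq expr → x = -0.04846; check Q = 1.5410e-06

x = -0.04846 M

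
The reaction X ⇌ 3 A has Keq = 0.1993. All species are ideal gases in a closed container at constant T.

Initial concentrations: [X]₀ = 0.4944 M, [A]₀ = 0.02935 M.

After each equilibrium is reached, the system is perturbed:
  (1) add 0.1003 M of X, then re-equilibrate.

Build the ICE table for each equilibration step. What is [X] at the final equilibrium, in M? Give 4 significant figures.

[X]_eq = 0.4548 M

Q₀ = 5.1138e-05 vs Keq = 0.1993 ⇒ Q<K, forward
Step 1:
                   X          A
  I           0.4944    0.02935
  C          -0.1294     0.3881
  E            0.365     0.4175
  solve Keq expr → x = 0.1294; check Q = 0.1993
Then add 0.1003 M of X.
Step 2:
                   X          A
  I           0.4653     0.4175
  C         -0.01058    0.03173
  E           0.4548     0.4492
  solve Keq expr → x = 0.01058; check Q = 0.1993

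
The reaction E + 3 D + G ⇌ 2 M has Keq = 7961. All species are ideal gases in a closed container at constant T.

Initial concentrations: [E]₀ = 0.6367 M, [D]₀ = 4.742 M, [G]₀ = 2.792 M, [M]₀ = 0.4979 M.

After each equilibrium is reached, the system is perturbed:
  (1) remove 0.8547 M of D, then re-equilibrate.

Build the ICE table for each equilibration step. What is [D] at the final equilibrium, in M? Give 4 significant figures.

Q₀ = 0.001308 vs Keq = 7961 ⇒ Q<K, forward
Step 1:
                  E         D         G         M
  init       0.6367     4.742     2.792    0.4979
  Δ         -0.6367     -1.91   -0.6367     1.273
  eq      8.0511e-06     2.832     2.155     1.771
  solve Keq expr → x = 0.6367; check Q = 7961
Then remove 0.8547 M of D.
Step 2:
                  E         D         G         M
  init    8.0511e-06     1.977     2.155     1.771
  Δ       1.5602e-05 4.6805e-05 1.5602e-05 -3.1203e-05
  eq      2.3653e-05     1.977     2.155     1.771
  solve Keq expr → x = -1.5602e-05; check Q = 7961

[D]_eq = 1.977 M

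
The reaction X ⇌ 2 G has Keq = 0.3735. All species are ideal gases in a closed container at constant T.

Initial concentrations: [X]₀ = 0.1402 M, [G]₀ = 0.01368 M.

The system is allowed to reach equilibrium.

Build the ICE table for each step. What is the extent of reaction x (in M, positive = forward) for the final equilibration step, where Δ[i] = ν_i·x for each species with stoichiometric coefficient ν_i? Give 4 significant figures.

x = 0.07261 M

Q₀ = 0.001335 vs Keq = 0.3735 ⇒ Q<K, forward
Step 1:
                   X          G
  I           0.1402    0.01368
  C         -0.07261     0.1452
  E          0.06759     0.1589
  solve Keq expr → x = 0.07261; check Q = 0.3735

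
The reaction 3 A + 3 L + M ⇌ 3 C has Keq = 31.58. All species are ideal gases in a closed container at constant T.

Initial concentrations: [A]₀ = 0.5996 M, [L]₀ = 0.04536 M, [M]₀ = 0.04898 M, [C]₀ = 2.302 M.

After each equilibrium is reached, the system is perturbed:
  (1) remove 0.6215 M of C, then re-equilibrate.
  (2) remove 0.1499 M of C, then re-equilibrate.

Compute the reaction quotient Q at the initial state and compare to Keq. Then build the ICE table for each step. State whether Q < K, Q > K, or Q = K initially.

Q₀ = 1.2379e+07; Q > K (proceeds reverse)

Q₀ = 1.2379e+07 vs Keq = 31.58 ⇒ Q>K, reverse
Step 1:
                    A           L           M           C
  I            0.5996     0.04536     0.04898       2.302
  C            0.6298      0.6298      0.2099     -0.6298
  E             1.229      0.6752      0.2589       1.672
  solve Keq expr → x = -0.2099; check Q = 31.58
Then remove 0.6215 M of C.
Step 2:
                    A           L           M           C
  I             1.229      0.6752      0.2589       1.051
  C           -0.1205     -0.1205    -0.04018      0.1205
  E             1.109      0.5546      0.2187       1.171
  solve Keq expr → x = 0.04018; check Q = 31.58
Then remove 0.1499 M of C.
Step 3:
                    A           L           M           C
  I             1.109      0.5546      0.2187       1.021
  C          -0.03217    -0.03217    -0.01072     0.03217
  E             1.077      0.5225       0.208       1.054
  solve Keq expr → x = 0.01072; check Q = 31.58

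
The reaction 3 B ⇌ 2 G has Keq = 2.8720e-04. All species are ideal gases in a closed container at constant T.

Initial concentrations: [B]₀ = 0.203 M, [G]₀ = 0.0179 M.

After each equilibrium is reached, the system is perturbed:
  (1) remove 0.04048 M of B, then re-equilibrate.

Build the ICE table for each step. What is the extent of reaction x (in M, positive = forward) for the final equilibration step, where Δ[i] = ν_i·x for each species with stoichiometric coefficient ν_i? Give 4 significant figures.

x = -2.3012e-04 M

Q₀ = 0.0383 vs Keq = 2.8720e-04 ⇒ Q>K, reverse
Step 1:
                    B           G
  init          0.203      0.0179
  Δ            0.0241    -0.01607
  eq           0.2271    0.001834
  solve Keq expr → x = -0.008033; check Q = 2.8720e-04
Then remove 0.04048 M of B.
Step 2:
                    B           G
  init         0.1866    0.001834
  Δ        6.9036e-04 -4.6024e-04
  eq           0.1873    0.001374
  solve Keq expr → x = -2.3012e-04; check Q = 2.8720e-04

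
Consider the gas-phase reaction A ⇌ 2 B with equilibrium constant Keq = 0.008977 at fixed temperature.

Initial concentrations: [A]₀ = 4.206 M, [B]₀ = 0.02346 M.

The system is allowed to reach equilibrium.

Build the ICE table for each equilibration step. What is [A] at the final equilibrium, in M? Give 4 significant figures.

Q₀ = 1.3085e-04 vs Keq = 0.008977 ⇒ Q<K, forward
Step 1:
                   A          B
  Initial      4.206    0.02346
  Change    -0.08445     0.1689
  Equil        4.122     0.1924
  solve Keq expr → x = 0.08445; check Q = 0.008977

[A]_eq = 4.122 M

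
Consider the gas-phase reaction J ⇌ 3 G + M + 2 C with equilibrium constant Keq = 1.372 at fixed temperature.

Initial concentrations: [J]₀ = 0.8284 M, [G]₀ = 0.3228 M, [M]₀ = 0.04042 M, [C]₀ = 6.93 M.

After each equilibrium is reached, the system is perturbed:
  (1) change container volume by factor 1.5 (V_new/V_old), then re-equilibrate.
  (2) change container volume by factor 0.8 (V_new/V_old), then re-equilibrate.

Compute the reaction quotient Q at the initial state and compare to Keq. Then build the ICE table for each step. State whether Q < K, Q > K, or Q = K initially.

Q₀ = 0.07882; Q < K (proceeds forward)

Q₀ = 0.07882 vs Keq = 1.372 ⇒ Q<K, forward
Step 1:
                   J          G          M          C
  init        0.8284     0.3228    0.04042       6.93
  Δ         -0.07811     0.2343    0.07811     0.1562
  eq          0.7503     0.5571     0.1185      7.086
  solve Keq expr → x = 0.07811; check Q = 1.372
Then change container volume by factor 1.5 (V_new/V_old).
Step 2:
                   J          G          M          C
  init        0.5002     0.3714    0.07902      4.724
  Δ         -0.06376     0.1913    0.06376     0.1275
  eq          0.4364     0.5627     0.1428      4.852
  solve Keq expr → x = 0.06376; check Q = 1.372
Then change container volume by factor 0.8 (V_new/V_old).
Step 3:
                   J          G          M          C
  init        0.5455     0.7034     0.1785      6.065
  Δ          0.04796    -0.1439   -0.04796   -0.09592
  eq          0.5935     0.5595     0.1305      5.969
  solve Keq expr → x = -0.04796; check Q = 1.372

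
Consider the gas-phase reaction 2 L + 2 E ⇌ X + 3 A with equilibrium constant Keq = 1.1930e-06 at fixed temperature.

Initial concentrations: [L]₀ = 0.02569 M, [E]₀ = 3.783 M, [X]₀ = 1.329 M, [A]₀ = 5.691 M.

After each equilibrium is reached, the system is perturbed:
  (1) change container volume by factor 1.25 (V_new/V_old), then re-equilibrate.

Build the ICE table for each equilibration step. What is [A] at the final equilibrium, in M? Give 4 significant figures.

Q₀ = 2.5935e+04 vs Keq = 1.1930e-06 ⇒ Q>K, reverse
Step 1:
                  L         E         X         A
  init      0.02569     3.783     1.329     5.691
  Δ           2.658     2.658    -1.329    -3.987
  eq          2.684     6.441 7.2007e-05     1.704
  solve Keq expr → x = -1.329; check Q = 1.1930e-06
Then change container volume by factor 1.25 (V_new/V_old).
Step 2:
                  L         E         X         A
  init        2.147     5.153 5.7605e-05     1.363
  Δ               0         0         0         0
  eq          2.147     5.153 5.7605e-05     1.363
  solve Keq expr → x = 0; check Q = 1.1930e-06

[A]_eq = 1.363 M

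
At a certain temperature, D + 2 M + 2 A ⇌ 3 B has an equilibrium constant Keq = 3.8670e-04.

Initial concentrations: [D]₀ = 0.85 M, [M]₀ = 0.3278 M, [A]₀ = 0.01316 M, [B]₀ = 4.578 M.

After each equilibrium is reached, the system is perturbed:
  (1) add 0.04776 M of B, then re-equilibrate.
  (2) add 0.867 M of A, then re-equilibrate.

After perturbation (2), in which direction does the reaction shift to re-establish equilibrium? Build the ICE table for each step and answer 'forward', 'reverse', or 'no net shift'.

Direction: forward

Q₀ = 6.0657e+06 vs Keq = 3.8670e-04 ⇒ Q>K, reverse
Step 1:
                  D         M         A         B
  Initial      0.85    0.3278   0.01316     4.578
  Change      1.392     2.783     2.783    -4.175
  Equil       2.242     3.111     2.796    0.4033
  solve Keq expr → x = -1.392; check Q = 3.8670e-04
Then add 0.04776 M of B.
Step 2:
                  D         M         A         B
  Initial     2.242     3.111     2.796    0.4511
  Change    0.01394   0.02788   0.02788  -0.04182
  Equil       2.256     3.139     2.824    0.4092
  solve Keq expr → x = -0.01394; check Q = 3.8670e-04
Then add 0.867 M of A.
Step 3:
                  D         M         A         B
  Initial     2.256     3.139     3.691    0.4092
  Change   -0.02315  -0.04629  -0.04629   0.06944
  Equil       2.232     3.093     3.645    0.4787
  solve Keq expr → x = 0.02315; check Q = 3.8670e-04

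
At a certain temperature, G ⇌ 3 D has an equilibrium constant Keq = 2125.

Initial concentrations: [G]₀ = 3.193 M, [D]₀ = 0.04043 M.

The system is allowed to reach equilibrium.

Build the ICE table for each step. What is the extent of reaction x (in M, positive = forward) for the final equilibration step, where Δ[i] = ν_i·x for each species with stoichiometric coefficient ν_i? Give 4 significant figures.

x = 2.884 M

Q₀ = 2.0697e-05 vs Keq = 2125 ⇒ Q<K, forward
Step 1:
                   G          D
  I            3.193    0.04043
  C           -2.884      8.652
  E           0.3091      8.692
  solve Keq expr → x = 2.884; check Q = 2125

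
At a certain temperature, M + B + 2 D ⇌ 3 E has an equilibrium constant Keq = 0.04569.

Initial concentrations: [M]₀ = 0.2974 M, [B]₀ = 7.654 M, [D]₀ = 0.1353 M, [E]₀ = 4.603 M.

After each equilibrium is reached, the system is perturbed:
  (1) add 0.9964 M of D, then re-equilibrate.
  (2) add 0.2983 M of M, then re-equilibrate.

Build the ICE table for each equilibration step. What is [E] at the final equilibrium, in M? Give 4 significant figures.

[E]_eq = 1.768 M

Q₀ = 2340 vs Keq = 0.04569 ⇒ Q>K, reverse
Step 1:
                  M         B         D         E
  I          0.2974     7.654    0.1353     4.603
  C           1.065     1.065      2.13    -3.196
  E           1.363     8.719     2.266     1.407
  solve Keq expr → x = -1.065; check Q = 0.04569
Then add 0.9964 M of D.
Step 2:
                  M         B         D         E
  I           1.363     8.719     3.262     1.407
  C        -0.09135  -0.09135   -0.1827     0.274
  E           1.271     8.628      3.08     1.681
  solve Keq expr → x = 0.09135; check Q = 0.04569
Then add 0.2983 M of M.
Step 3:
                  M         B         D         E
  I            1.57     8.628      3.08     1.681
  C        -0.02891  -0.02891  -0.05783   0.08674
  E           1.541     8.599     3.022     1.768
  solve Keq expr → x = 0.02891; check Q = 0.04569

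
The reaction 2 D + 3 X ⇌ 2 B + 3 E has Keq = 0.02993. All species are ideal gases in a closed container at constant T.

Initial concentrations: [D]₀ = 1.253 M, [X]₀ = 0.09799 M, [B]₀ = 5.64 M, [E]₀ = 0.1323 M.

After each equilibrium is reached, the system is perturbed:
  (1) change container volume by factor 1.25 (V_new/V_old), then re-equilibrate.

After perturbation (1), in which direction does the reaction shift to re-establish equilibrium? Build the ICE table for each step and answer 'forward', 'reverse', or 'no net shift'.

Direction: no net shift

Q₀ = 49.86 vs Keq = 0.02993 ⇒ Q>K, reverse
Step 1:
                  D         X         B         E
  I           1.253   0.09799      5.64    0.1323
  C         0.07185    0.1078  -0.07185   -0.1078
  E           1.325    0.2058     5.568   0.02453
  solve Keq expr → x = -0.03592; check Q = 0.02993
Then change container volume by factor 1.25 (V_new/V_old).
Step 2:
                  D         X         B         E
  I            1.06    0.1646     4.455   0.01962
  C               0         0         0         0
  E            1.06    0.1646     4.455   0.01962
  solve Keq expr → x = 0; check Q = 0.02993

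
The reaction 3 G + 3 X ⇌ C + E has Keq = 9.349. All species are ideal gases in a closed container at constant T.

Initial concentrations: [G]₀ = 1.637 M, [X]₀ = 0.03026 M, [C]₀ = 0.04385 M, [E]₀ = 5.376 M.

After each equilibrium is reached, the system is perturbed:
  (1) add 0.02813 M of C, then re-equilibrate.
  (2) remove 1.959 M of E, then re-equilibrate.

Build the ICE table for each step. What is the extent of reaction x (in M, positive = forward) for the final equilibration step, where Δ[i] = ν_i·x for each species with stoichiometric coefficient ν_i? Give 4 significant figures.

Q₀ = 1939 vs Keq = 9.349 ⇒ Q>K, reverse
Step 1:
                  G         X         C         E
  I           1.637   0.03026   0.04385     5.376
  C         0.08755   0.08755  -0.02918  -0.02918
  E           1.725    0.1178   0.01467     5.347
  solve Keq expr → x = -0.02918; check Q = 9.349
Then add 0.02813 M of C.
Step 2:
                  G         X         C         E
  I           1.725    0.1178    0.0428     5.347
  C         0.03219   0.03219  -0.01073  -0.01073
  E           1.757      0.15   0.03206     5.336
  solve Keq expr → x = -0.01073; check Q = 9.349
Then remove 1.959 M of E.
Step 3:
                  G         X         C         E
  I           1.757      0.15   0.03206     3.377
  C        -0.01407  -0.01407   0.00469   0.00469
  E           1.743    0.1359   0.03675     3.382
  solve Keq expr → x = 0.00469; check Q = 9.349

x = 0.00469 M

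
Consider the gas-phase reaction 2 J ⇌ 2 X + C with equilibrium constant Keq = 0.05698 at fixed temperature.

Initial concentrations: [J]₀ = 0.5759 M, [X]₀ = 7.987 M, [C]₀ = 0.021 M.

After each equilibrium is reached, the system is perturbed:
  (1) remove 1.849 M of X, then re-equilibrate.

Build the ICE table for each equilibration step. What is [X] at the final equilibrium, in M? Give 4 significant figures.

Q₀ = 4.039 vs Keq = 0.05698 ⇒ Q>K, reverse
Step 1:
                   J          X          C
  I           0.5759      7.987      0.021
  C          0.04131   -0.04131   -0.02066
  E           0.6172      7.946 3.4382e-04
  solve Keq expr → x = -0.02066; check Q = 0.05698
Then remove 1.849 M of X.
Step 2:
                   J          X          C
  I           0.6172      6.097 3.4382e-04
  C       -4.7835e-04 4.7835e-04 2.3917e-04
  E           0.6167      6.097 5.8299e-04
  solve Keq expr → x = 2.3917e-04; check Q = 0.05698

[X]_eq = 6.097 M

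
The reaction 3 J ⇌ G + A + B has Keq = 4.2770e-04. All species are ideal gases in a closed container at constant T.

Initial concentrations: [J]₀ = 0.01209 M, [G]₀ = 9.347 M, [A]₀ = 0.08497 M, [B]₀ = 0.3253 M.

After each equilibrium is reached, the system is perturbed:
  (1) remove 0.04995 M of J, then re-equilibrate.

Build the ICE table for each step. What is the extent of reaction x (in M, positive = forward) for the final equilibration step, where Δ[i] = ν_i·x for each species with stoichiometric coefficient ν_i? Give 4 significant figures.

x = -1.6922e-06 M

Q₀ = 1.4620e+05 vs Keq = 4.2770e-04 ⇒ Q>K, reverse
Step 1:
                    J           G           A           B
  Initial     0.01209       9.347     0.08497      0.3253
  Change       0.2549    -0.08497    -0.08497    -0.08497
  Equil         0.267       9.262  3.6568e-06      0.2403
  solve Keq expr → x = -0.08497; check Q = 4.2770e-04
Then remove 0.04995 M of J.
Step 2:
                    J           G           A           B
  Initial       0.217       9.262  3.6568e-06      0.2403
  Change   5.0767e-06 -1.6922e-06 -1.6922e-06 -1.6922e-06
  Equil         0.217       9.262  1.9646e-06      0.2403
  solve Keq expr → x = -1.6922e-06; check Q = 4.2770e-04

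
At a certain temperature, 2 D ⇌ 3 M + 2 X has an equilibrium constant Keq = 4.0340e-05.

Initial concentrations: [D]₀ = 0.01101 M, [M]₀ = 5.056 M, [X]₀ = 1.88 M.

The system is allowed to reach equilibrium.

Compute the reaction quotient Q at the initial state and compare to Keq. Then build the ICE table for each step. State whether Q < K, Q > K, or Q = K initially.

Q₀ = 3.7684e+06; Q > K (proceeds reverse)

Q₀ = 3.7684e+06 vs Keq = 4.0340e-05 ⇒ Q>K, reverse
Step 1:
                   D          M          X
  Initial    0.01101      5.056       1.88
  Change       1.876     -2.815     -1.876
  Equil        1.887      2.241   0.003573
  solve Keq expr → x = -0.9382; check Q = 4.0340e-05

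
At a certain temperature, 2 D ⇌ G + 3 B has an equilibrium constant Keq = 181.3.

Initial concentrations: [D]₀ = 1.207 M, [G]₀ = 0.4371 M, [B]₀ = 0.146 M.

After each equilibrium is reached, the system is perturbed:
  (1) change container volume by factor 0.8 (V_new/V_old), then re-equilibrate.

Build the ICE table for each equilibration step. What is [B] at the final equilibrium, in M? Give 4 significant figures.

[B]_eq = 2.082 M

Q₀ = 9.3374e-04 vs Keq = 181.3 ⇒ Q<K, forward
Step 1:
                   D          G          B
  I            1.207     0.4371      0.146
  C           -1.044      0.522      1.566
  E           0.1629     0.9591      1.712
  solve Keq expr → x = 0.522; check Q = 181.3
Then change container volume by factor 0.8 (V_new/V_old).
Step 2:
                   D          G          B
  I           0.2037      1.199       2.14
  C          0.03866   -0.01933   -0.05799
  E           0.2423       1.18      2.082
  solve Keq expr → x = -0.01933; check Q = 181.3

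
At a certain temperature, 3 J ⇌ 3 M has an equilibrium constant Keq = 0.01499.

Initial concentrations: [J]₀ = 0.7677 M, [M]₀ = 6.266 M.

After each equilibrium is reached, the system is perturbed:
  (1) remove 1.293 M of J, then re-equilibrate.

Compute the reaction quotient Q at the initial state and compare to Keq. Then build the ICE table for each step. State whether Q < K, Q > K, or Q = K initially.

Q₀ = 543.7; Q > K (proceeds reverse)

Q₀ = 543.7 vs Keq = 0.01499 ⇒ Q>K, reverse
Step 1:
                   J          M
  I           0.7677      6.266
  C            4.875     -4.875
  E            5.642      1.391
  solve Keq expr → x = -1.625; check Q = 0.01499
Then remove 1.293 M of J.
Step 2:
                   J          M
  I            4.349      1.391
  C           0.2558    -0.2558
  E            4.605      1.135
  solve Keq expr → x = -0.08525; check Q = 0.01499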